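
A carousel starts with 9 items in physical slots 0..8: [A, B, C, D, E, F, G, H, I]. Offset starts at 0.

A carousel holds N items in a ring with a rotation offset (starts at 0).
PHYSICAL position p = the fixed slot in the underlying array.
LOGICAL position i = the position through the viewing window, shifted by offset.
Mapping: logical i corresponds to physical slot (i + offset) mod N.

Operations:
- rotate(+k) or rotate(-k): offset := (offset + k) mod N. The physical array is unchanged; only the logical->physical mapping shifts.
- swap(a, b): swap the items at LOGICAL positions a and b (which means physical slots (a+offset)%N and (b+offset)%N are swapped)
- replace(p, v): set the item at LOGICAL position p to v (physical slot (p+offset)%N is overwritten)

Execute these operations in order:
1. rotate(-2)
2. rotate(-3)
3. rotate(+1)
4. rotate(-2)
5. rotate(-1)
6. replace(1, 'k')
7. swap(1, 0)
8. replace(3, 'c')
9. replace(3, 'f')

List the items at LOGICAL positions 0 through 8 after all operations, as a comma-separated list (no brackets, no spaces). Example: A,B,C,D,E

Answer: k,C,E,f,G,H,I,A,B

Derivation:
After op 1 (rotate(-2)): offset=7, physical=[A,B,C,D,E,F,G,H,I], logical=[H,I,A,B,C,D,E,F,G]
After op 2 (rotate(-3)): offset=4, physical=[A,B,C,D,E,F,G,H,I], logical=[E,F,G,H,I,A,B,C,D]
After op 3 (rotate(+1)): offset=5, physical=[A,B,C,D,E,F,G,H,I], logical=[F,G,H,I,A,B,C,D,E]
After op 4 (rotate(-2)): offset=3, physical=[A,B,C,D,E,F,G,H,I], logical=[D,E,F,G,H,I,A,B,C]
After op 5 (rotate(-1)): offset=2, physical=[A,B,C,D,E,F,G,H,I], logical=[C,D,E,F,G,H,I,A,B]
After op 6 (replace(1, 'k')): offset=2, physical=[A,B,C,k,E,F,G,H,I], logical=[C,k,E,F,G,H,I,A,B]
After op 7 (swap(1, 0)): offset=2, physical=[A,B,k,C,E,F,G,H,I], logical=[k,C,E,F,G,H,I,A,B]
After op 8 (replace(3, 'c')): offset=2, physical=[A,B,k,C,E,c,G,H,I], logical=[k,C,E,c,G,H,I,A,B]
After op 9 (replace(3, 'f')): offset=2, physical=[A,B,k,C,E,f,G,H,I], logical=[k,C,E,f,G,H,I,A,B]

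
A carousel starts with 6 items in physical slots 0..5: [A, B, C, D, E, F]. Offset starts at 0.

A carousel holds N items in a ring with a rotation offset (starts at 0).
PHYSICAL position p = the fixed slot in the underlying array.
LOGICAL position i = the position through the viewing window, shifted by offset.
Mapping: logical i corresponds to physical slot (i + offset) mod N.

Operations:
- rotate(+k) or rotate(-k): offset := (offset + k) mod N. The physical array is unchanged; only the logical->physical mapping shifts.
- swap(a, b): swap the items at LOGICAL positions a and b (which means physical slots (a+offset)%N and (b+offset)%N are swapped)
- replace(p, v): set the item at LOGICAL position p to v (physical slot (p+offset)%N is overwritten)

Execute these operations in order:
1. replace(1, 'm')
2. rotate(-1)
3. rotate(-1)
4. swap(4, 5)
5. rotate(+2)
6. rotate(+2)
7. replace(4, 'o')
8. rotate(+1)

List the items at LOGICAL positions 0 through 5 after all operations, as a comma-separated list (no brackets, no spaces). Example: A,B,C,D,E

After op 1 (replace(1, 'm')): offset=0, physical=[A,m,C,D,E,F], logical=[A,m,C,D,E,F]
After op 2 (rotate(-1)): offset=5, physical=[A,m,C,D,E,F], logical=[F,A,m,C,D,E]
After op 3 (rotate(-1)): offset=4, physical=[A,m,C,D,E,F], logical=[E,F,A,m,C,D]
After op 4 (swap(4, 5)): offset=4, physical=[A,m,D,C,E,F], logical=[E,F,A,m,D,C]
After op 5 (rotate(+2)): offset=0, physical=[A,m,D,C,E,F], logical=[A,m,D,C,E,F]
After op 6 (rotate(+2)): offset=2, physical=[A,m,D,C,E,F], logical=[D,C,E,F,A,m]
After op 7 (replace(4, 'o')): offset=2, physical=[o,m,D,C,E,F], logical=[D,C,E,F,o,m]
After op 8 (rotate(+1)): offset=3, physical=[o,m,D,C,E,F], logical=[C,E,F,o,m,D]

Answer: C,E,F,o,m,D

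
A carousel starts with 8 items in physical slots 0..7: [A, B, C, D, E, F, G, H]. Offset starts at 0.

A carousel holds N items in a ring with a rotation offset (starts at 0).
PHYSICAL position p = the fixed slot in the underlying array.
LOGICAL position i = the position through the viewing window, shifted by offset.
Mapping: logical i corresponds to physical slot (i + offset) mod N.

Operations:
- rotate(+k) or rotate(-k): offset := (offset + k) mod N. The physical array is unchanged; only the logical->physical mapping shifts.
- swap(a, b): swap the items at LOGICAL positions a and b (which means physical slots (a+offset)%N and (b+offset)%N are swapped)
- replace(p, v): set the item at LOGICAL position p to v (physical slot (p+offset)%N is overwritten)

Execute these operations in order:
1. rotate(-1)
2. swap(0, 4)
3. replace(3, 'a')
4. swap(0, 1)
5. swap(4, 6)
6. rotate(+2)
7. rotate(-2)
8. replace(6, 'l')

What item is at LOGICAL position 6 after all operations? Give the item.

After op 1 (rotate(-1)): offset=7, physical=[A,B,C,D,E,F,G,H], logical=[H,A,B,C,D,E,F,G]
After op 2 (swap(0, 4)): offset=7, physical=[A,B,C,H,E,F,G,D], logical=[D,A,B,C,H,E,F,G]
After op 3 (replace(3, 'a')): offset=7, physical=[A,B,a,H,E,F,G,D], logical=[D,A,B,a,H,E,F,G]
After op 4 (swap(0, 1)): offset=7, physical=[D,B,a,H,E,F,G,A], logical=[A,D,B,a,H,E,F,G]
After op 5 (swap(4, 6)): offset=7, physical=[D,B,a,F,E,H,G,A], logical=[A,D,B,a,F,E,H,G]
After op 6 (rotate(+2)): offset=1, physical=[D,B,a,F,E,H,G,A], logical=[B,a,F,E,H,G,A,D]
After op 7 (rotate(-2)): offset=7, physical=[D,B,a,F,E,H,G,A], logical=[A,D,B,a,F,E,H,G]
After op 8 (replace(6, 'l')): offset=7, physical=[D,B,a,F,E,l,G,A], logical=[A,D,B,a,F,E,l,G]

Answer: l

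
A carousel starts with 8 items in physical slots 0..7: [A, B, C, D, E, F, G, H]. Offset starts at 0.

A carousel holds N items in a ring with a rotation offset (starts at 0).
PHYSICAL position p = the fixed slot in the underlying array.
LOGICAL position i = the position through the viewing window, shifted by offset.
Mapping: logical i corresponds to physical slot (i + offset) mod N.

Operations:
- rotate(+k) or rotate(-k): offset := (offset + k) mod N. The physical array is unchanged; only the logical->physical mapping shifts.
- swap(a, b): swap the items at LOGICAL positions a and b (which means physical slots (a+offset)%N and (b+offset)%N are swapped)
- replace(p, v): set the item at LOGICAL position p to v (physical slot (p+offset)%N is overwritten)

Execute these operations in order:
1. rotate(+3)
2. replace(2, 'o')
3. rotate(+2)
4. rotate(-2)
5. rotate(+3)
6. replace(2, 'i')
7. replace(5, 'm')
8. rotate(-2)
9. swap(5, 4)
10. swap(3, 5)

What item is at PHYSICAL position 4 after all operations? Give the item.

After op 1 (rotate(+3)): offset=3, physical=[A,B,C,D,E,F,G,H], logical=[D,E,F,G,H,A,B,C]
After op 2 (replace(2, 'o')): offset=3, physical=[A,B,C,D,E,o,G,H], logical=[D,E,o,G,H,A,B,C]
After op 3 (rotate(+2)): offset=5, physical=[A,B,C,D,E,o,G,H], logical=[o,G,H,A,B,C,D,E]
After op 4 (rotate(-2)): offset=3, physical=[A,B,C,D,E,o,G,H], logical=[D,E,o,G,H,A,B,C]
After op 5 (rotate(+3)): offset=6, physical=[A,B,C,D,E,o,G,H], logical=[G,H,A,B,C,D,E,o]
After op 6 (replace(2, 'i')): offset=6, physical=[i,B,C,D,E,o,G,H], logical=[G,H,i,B,C,D,E,o]
After op 7 (replace(5, 'm')): offset=6, physical=[i,B,C,m,E,o,G,H], logical=[G,H,i,B,C,m,E,o]
After op 8 (rotate(-2)): offset=4, physical=[i,B,C,m,E,o,G,H], logical=[E,o,G,H,i,B,C,m]
After op 9 (swap(5, 4)): offset=4, physical=[B,i,C,m,E,o,G,H], logical=[E,o,G,H,B,i,C,m]
After op 10 (swap(3, 5)): offset=4, physical=[B,H,C,m,E,o,G,i], logical=[E,o,G,i,B,H,C,m]

Answer: E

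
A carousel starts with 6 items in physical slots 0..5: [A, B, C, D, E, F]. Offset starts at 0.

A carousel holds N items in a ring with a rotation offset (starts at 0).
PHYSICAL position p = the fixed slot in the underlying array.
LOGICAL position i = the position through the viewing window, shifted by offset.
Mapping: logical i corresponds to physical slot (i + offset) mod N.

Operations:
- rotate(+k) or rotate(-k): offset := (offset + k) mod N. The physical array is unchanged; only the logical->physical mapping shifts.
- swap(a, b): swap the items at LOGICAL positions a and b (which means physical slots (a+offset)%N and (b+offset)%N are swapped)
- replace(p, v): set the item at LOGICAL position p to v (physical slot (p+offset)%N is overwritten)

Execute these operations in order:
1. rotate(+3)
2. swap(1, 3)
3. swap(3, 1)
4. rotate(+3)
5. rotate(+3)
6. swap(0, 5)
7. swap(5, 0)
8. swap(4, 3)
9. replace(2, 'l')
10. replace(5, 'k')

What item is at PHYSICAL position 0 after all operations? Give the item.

After op 1 (rotate(+3)): offset=3, physical=[A,B,C,D,E,F], logical=[D,E,F,A,B,C]
After op 2 (swap(1, 3)): offset=3, physical=[E,B,C,D,A,F], logical=[D,A,F,E,B,C]
After op 3 (swap(3, 1)): offset=3, physical=[A,B,C,D,E,F], logical=[D,E,F,A,B,C]
After op 4 (rotate(+3)): offset=0, physical=[A,B,C,D,E,F], logical=[A,B,C,D,E,F]
After op 5 (rotate(+3)): offset=3, physical=[A,B,C,D,E,F], logical=[D,E,F,A,B,C]
After op 6 (swap(0, 5)): offset=3, physical=[A,B,D,C,E,F], logical=[C,E,F,A,B,D]
After op 7 (swap(5, 0)): offset=3, physical=[A,B,C,D,E,F], logical=[D,E,F,A,B,C]
After op 8 (swap(4, 3)): offset=3, physical=[B,A,C,D,E,F], logical=[D,E,F,B,A,C]
After op 9 (replace(2, 'l')): offset=3, physical=[B,A,C,D,E,l], logical=[D,E,l,B,A,C]
After op 10 (replace(5, 'k')): offset=3, physical=[B,A,k,D,E,l], logical=[D,E,l,B,A,k]

Answer: B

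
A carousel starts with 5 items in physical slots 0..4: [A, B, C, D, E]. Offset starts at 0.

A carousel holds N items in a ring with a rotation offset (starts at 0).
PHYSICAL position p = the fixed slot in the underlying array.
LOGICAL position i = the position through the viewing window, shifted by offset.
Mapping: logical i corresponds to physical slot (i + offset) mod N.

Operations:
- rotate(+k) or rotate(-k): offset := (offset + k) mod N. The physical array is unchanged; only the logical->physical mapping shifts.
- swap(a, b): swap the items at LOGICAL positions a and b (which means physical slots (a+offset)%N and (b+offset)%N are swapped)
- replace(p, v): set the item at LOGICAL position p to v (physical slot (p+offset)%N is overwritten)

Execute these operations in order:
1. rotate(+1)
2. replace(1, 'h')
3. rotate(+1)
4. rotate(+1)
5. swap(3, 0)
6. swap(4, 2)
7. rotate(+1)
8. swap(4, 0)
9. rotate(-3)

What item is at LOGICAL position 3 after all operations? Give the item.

After op 1 (rotate(+1)): offset=1, physical=[A,B,C,D,E], logical=[B,C,D,E,A]
After op 2 (replace(1, 'h')): offset=1, physical=[A,B,h,D,E], logical=[B,h,D,E,A]
After op 3 (rotate(+1)): offset=2, physical=[A,B,h,D,E], logical=[h,D,E,A,B]
After op 4 (rotate(+1)): offset=3, physical=[A,B,h,D,E], logical=[D,E,A,B,h]
After op 5 (swap(3, 0)): offset=3, physical=[A,D,h,B,E], logical=[B,E,A,D,h]
After op 6 (swap(4, 2)): offset=3, physical=[h,D,A,B,E], logical=[B,E,h,D,A]
After op 7 (rotate(+1)): offset=4, physical=[h,D,A,B,E], logical=[E,h,D,A,B]
After op 8 (swap(4, 0)): offset=4, physical=[h,D,A,E,B], logical=[B,h,D,A,E]
After op 9 (rotate(-3)): offset=1, physical=[h,D,A,E,B], logical=[D,A,E,B,h]

Answer: B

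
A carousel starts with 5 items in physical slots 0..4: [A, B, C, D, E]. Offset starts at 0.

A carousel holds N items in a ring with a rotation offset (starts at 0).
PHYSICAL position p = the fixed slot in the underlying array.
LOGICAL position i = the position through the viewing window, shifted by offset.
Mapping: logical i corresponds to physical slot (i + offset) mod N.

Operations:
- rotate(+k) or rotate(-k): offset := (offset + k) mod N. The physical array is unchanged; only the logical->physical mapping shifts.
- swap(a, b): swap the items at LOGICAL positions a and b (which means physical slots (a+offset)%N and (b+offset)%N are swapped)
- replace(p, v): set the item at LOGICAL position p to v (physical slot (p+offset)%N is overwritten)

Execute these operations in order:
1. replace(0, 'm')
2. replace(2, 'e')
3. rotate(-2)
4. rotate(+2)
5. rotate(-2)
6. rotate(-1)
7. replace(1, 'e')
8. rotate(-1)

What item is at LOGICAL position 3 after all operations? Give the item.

Answer: E

Derivation:
After op 1 (replace(0, 'm')): offset=0, physical=[m,B,C,D,E], logical=[m,B,C,D,E]
After op 2 (replace(2, 'e')): offset=0, physical=[m,B,e,D,E], logical=[m,B,e,D,E]
After op 3 (rotate(-2)): offset=3, physical=[m,B,e,D,E], logical=[D,E,m,B,e]
After op 4 (rotate(+2)): offset=0, physical=[m,B,e,D,E], logical=[m,B,e,D,E]
After op 5 (rotate(-2)): offset=3, physical=[m,B,e,D,E], logical=[D,E,m,B,e]
After op 6 (rotate(-1)): offset=2, physical=[m,B,e,D,E], logical=[e,D,E,m,B]
After op 7 (replace(1, 'e')): offset=2, physical=[m,B,e,e,E], logical=[e,e,E,m,B]
After op 8 (rotate(-1)): offset=1, physical=[m,B,e,e,E], logical=[B,e,e,E,m]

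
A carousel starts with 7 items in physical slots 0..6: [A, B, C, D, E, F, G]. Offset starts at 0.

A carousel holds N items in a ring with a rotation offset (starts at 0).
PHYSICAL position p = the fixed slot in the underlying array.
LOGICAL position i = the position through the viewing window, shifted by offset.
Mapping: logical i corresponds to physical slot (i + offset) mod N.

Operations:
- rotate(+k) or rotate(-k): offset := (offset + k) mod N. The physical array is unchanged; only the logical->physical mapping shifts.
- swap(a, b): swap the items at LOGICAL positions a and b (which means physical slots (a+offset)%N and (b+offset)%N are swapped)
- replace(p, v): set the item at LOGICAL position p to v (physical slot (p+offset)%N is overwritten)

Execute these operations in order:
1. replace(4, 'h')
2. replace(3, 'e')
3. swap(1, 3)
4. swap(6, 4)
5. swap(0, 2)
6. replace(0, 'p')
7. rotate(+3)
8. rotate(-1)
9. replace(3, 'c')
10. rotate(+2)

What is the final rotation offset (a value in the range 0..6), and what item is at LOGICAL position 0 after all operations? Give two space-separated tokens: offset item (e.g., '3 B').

Answer: 4 G

Derivation:
After op 1 (replace(4, 'h')): offset=0, physical=[A,B,C,D,h,F,G], logical=[A,B,C,D,h,F,G]
After op 2 (replace(3, 'e')): offset=0, physical=[A,B,C,e,h,F,G], logical=[A,B,C,e,h,F,G]
After op 3 (swap(1, 3)): offset=0, physical=[A,e,C,B,h,F,G], logical=[A,e,C,B,h,F,G]
After op 4 (swap(6, 4)): offset=0, physical=[A,e,C,B,G,F,h], logical=[A,e,C,B,G,F,h]
After op 5 (swap(0, 2)): offset=0, physical=[C,e,A,B,G,F,h], logical=[C,e,A,B,G,F,h]
After op 6 (replace(0, 'p')): offset=0, physical=[p,e,A,B,G,F,h], logical=[p,e,A,B,G,F,h]
After op 7 (rotate(+3)): offset=3, physical=[p,e,A,B,G,F,h], logical=[B,G,F,h,p,e,A]
After op 8 (rotate(-1)): offset=2, physical=[p,e,A,B,G,F,h], logical=[A,B,G,F,h,p,e]
After op 9 (replace(3, 'c')): offset=2, physical=[p,e,A,B,G,c,h], logical=[A,B,G,c,h,p,e]
After op 10 (rotate(+2)): offset=4, physical=[p,e,A,B,G,c,h], logical=[G,c,h,p,e,A,B]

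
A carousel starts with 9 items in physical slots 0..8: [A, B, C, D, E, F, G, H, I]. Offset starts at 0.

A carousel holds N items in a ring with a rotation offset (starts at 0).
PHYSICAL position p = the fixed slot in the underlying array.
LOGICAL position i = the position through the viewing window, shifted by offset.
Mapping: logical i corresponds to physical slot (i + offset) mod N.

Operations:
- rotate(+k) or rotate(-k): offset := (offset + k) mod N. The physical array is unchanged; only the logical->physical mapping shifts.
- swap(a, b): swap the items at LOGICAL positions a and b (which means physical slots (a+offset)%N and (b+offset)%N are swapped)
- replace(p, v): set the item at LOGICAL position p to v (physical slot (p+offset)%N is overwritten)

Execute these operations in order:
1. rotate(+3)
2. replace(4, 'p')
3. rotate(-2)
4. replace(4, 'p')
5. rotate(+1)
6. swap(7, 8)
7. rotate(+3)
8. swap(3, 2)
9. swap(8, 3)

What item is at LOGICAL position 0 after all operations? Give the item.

After op 1 (rotate(+3)): offset=3, physical=[A,B,C,D,E,F,G,H,I], logical=[D,E,F,G,H,I,A,B,C]
After op 2 (replace(4, 'p')): offset=3, physical=[A,B,C,D,E,F,G,p,I], logical=[D,E,F,G,p,I,A,B,C]
After op 3 (rotate(-2)): offset=1, physical=[A,B,C,D,E,F,G,p,I], logical=[B,C,D,E,F,G,p,I,A]
After op 4 (replace(4, 'p')): offset=1, physical=[A,B,C,D,E,p,G,p,I], logical=[B,C,D,E,p,G,p,I,A]
After op 5 (rotate(+1)): offset=2, physical=[A,B,C,D,E,p,G,p,I], logical=[C,D,E,p,G,p,I,A,B]
After op 6 (swap(7, 8)): offset=2, physical=[B,A,C,D,E,p,G,p,I], logical=[C,D,E,p,G,p,I,B,A]
After op 7 (rotate(+3)): offset=5, physical=[B,A,C,D,E,p,G,p,I], logical=[p,G,p,I,B,A,C,D,E]
After op 8 (swap(3, 2)): offset=5, physical=[B,A,C,D,E,p,G,I,p], logical=[p,G,I,p,B,A,C,D,E]
After op 9 (swap(8, 3)): offset=5, physical=[B,A,C,D,p,p,G,I,E], logical=[p,G,I,E,B,A,C,D,p]

Answer: p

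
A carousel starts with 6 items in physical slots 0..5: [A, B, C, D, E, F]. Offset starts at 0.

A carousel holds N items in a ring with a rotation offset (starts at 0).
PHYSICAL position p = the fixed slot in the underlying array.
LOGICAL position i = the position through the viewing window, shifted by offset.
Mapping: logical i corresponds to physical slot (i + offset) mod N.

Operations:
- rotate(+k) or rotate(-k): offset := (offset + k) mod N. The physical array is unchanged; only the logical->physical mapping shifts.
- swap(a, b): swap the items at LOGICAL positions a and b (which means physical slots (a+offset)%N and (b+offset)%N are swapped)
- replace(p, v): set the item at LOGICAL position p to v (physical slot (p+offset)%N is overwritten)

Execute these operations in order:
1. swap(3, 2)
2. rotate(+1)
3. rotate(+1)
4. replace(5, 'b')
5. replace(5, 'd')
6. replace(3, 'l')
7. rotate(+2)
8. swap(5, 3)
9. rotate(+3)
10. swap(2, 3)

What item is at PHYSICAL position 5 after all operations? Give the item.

Answer: l

Derivation:
After op 1 (swap(3, 2)): offset=0, physical=[A,B,D,C,E,F], logical=[A,B,D,C,E,F]
After op 2 (rotate(+1)): offset=1, physical=[A,B,D,C,E,F], logical=[B,D,C,E,F,A]
After op 3 (rotate(+1)): offset=2, physical=[A,B,D,C,E,F], logical=[D,C,E,F,A,B]
After op 4 (replace(5, 'b')): offset=2, physical=[A,b,D,C,E,F], logical=[D,C,E,F,A,b]
After op 5 (replace(5, 'd')): offset=2, physical=[A,d,D,C,E,F], logical=[D,C,E,F,A,d]
After op 6 (replace(3, 'l')): offset=2, physical=[A,d,D,C,E,l], logical=[D,C,E,l,A,d]
After op 7 (rotate(+2)): offset=4, physical=[A,d,D,C,E,l], logical=[E,l,A,d,D,C]
After op 8 (swap(5, 3)): offset=4, physical=[A,C,D,d,E,l], logical=[E,l,A,C,D,d]
After op 9 (rotate(+3)): offset=1, physical=[A,C,D,d,E,l], logical=[C,D,d,E,l,A]
After op 10 (swap(2, 3)): offset=1, physical=[A,C,D,E,d,l], logical=[C,D,E,d,l,A]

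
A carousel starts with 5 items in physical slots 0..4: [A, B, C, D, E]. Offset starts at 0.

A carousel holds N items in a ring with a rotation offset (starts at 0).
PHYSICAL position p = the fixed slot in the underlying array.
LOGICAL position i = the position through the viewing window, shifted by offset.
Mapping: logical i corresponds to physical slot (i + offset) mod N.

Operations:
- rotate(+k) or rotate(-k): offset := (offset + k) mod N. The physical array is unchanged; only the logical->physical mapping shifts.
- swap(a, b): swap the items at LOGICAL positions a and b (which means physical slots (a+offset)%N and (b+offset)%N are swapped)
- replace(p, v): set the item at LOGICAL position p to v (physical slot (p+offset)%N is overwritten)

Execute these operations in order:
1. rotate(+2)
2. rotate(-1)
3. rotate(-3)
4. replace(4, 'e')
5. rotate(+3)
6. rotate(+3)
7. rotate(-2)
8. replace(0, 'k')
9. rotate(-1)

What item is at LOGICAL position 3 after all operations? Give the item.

Answer: E

Derivation:
After op 1 (rotate(+2)): offset=2, physical=[A,B,C,D,E], logical=[C,D,E,A,B]
After op 2 (rotate(-1)): offset=1, physical=[A,B,C,D,E], logical=[B,C,D,E,A]
After op 3 (rotate(-3)): offset=3, physical=[A,B,C,D,E], logical=[D,E,A,B,C]
After op 4 (replace(4, 'e')): offset=3, physical=[A,B,e,D,E], logical=[D,E,A,B,e]
After op 5 (rotate(+3)): offset=1, physical=[A,B,e,D,E], logical=[B,e,D,E,A]
After op 6 (rotate(+3)): offset=4, physical=[A,B,e,D,E], logical=[E,A,B,e,D]
After op 7 (rotate(-2)): offset=2, physical=[A,B,e,D,E], logical=[e,D,E,A,B]
After op 8 (replace(0, 'k')): offset=2, physical=[A,B,k,D,E], logical=[k,D,E,A,B]
After op 9 (rotate(-1)): offset=1, physical=[A,B,k,D,E], logical=[B,k,D,E,A]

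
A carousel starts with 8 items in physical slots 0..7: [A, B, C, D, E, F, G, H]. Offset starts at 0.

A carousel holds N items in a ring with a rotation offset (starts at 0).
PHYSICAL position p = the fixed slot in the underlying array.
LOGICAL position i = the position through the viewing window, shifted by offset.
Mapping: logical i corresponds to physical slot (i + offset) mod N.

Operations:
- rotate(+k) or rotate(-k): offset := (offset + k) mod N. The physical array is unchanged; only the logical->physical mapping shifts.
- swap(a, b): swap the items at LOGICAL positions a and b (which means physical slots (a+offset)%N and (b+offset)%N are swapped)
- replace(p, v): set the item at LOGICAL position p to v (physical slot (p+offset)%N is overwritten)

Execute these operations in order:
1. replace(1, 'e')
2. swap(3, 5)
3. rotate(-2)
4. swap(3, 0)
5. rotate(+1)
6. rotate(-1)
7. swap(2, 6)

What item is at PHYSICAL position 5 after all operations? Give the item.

After op 1 (replace(1, 'e')): offset=0, physical=[A,e,C,D,E,F,G,H], logical=[A,e,C,D,E,F,G,H]
After op 2 (swap(3, 5)): offset=0, physical=[A,e,C,F,E,D,G,H], logical=[A,e,C,F,E,D,G,H]
After op 3 (rotate(-2)): offset=6, physical=[A,e,C,F,E,D,G,H], logical=[G,H,A,e,C,F,E,D]
After op 4 (swap(3, 0)): offset=6, physical=[A,G,C,F,E,D,e,H], logical=[e,H,A,G,C,F,E,D]
After op 5 (rotate(+1)): offset=7, physical=[A,G,C,F,E,D,e,H], logical=[H,A,G,C,F,E,D,e]
After op 6 (rotate(-1)): offset=6, physical=[A,G,C,F,E,D,e,H], logical=[e,H,A,G,C,F,E,D]
After op 7 (swap(2, 6)): offset=6, physical=[E,G,C,F,A,D,e,H], logical=[e,H,E,G,C,F,A,D]

Answer: D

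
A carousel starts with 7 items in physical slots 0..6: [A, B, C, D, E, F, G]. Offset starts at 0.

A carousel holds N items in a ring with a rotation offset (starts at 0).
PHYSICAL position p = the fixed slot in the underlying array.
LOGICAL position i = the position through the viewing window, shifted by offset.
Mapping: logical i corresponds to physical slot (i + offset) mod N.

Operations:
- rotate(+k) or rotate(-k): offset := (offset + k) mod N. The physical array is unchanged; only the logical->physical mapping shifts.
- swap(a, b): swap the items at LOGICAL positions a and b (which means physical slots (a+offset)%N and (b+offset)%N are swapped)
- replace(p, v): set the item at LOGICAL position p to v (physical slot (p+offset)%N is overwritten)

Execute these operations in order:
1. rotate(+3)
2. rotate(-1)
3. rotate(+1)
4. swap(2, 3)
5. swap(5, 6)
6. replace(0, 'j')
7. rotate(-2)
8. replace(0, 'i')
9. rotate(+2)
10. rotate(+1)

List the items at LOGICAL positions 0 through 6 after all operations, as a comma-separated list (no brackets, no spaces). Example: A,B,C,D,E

After op 1 (rotate(+3)): offset=3, physical=[A,B,C,D,E,F,G], logical=[D,E,F,G,A,B,C]
After op 2 (rotate(-1)): offset=2, physical=[A,B,C,D,E,F,G], logical=[C,D,E,F,G,A,B]
After op 3 (rotate(+1)): offset=3, physical=[A,B,C,D,E,F,G], logical=[D,E,F,G,A,B,C]
After op 4 (swap(2, 3)): offset=3, physical=[A,B,C,D,E,G,F], logical=[D,E,G,F,A,B,C]
After op 5 (swap(5, 6)): offset=3, physical=[A,C,B,D,E,G,F], logical=[D,E,G,F,A,C,B]
After op 6 (replace(0, 'j')): offset=3, physical=[A,C,B,j,E,G,F], logical=[j,E,G,F,A,C,B]
After op 7 (rotate(-2)): offset=1, physical=[A,C,B,j,E,G,F], logical=[C,B,j,E,G,F,A]
After op 8 (replace(0, 'i')): offset=1, physical=[A,i,B,j,E,G,F], logical=[i,B,j,E,G,F,A]
After op 9 (rotate(+2)): offset=3, physical=[A,i,B,j,E,G,F], logical=[j,E,G,F,A,i,B]
After op 10 (rotate(+1)): offset=4, physical=[A,i,B,j,E,G,F], logical=[E,G,F,A,i,B,j]

Answer: E,G,F,A,i,B,j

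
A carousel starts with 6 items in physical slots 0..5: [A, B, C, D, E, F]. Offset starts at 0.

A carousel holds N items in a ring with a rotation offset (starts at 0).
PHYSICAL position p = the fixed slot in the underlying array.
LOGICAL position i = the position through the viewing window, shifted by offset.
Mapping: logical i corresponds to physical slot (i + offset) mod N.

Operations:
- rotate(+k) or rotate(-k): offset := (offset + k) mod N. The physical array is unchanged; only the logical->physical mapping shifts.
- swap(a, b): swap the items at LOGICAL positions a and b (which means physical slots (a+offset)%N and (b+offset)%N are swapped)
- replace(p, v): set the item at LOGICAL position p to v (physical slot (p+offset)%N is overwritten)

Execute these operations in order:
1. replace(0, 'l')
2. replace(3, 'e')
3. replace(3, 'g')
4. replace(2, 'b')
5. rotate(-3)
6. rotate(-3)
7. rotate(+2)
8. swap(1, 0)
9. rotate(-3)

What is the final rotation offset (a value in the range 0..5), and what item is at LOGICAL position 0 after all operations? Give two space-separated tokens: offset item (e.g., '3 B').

After op 1 (replace(0, 'l')): offset=0, physical=[l,B,C,D,E,F], logical=[l,B,C,D,E,F]
After op 2 (replace(3, 'e')): offset=0, physical=[l,B,C,e,E,F], logical=[l,B,C,e,E,F]
After op 3 (replace(3, 'g')): offset=0, physical=[l,B,C,g,E,F], logical=[l,B,C,g,E,F]
After op 4 (replace(2, 'b')): offset=0, physical=[l,B,b,g,E,F], logical=[l,B,b,g,E,F]
After op 5 (rotate(-3)): offset=3, physical=[l,B,b,g,E,F], logical=[g,E,F,l,B,b]
After op 6 (rotate(-3)): offset=0, physical=[l,B,b,g,E,F], logical=[l,B,b,g,E,F]
After op 7 (rotate(+2)): offset=2, physical=[l,B,b,g,E,F], logical=[b,g,E,F,l,B]
After op 8 (swap(1, 0)): offset=2, physical=[l,B,g,b,E,F], logical=[g,b,E,F,l,B]
After op 9 (rotate(-3)): offset=5, physical=[l,B,g,b,E,F], logical=[F,l,B,g,b,E]

Answer: 5 F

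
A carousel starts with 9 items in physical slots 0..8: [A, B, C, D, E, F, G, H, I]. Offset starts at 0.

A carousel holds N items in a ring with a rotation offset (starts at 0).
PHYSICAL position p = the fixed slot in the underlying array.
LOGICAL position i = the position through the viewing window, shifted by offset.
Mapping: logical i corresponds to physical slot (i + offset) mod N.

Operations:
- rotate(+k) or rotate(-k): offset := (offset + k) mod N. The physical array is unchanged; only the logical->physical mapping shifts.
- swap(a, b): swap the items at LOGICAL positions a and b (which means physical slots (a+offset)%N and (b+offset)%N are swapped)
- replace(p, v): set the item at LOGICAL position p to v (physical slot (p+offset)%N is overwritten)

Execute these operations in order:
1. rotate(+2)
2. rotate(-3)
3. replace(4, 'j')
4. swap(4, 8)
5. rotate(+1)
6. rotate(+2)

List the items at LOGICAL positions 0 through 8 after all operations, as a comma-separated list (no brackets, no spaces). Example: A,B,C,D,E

After op 1 (rotate(+2)): offset=2, physical=[A,B,C,D,E,F,G,H,I], logical=[C,D,E,F,G,H,I,A,B]
After op 2 (rotate(-3)): offset=8, physical=[A,B,C,D,E,F,G,H,I], logical=[I,A,B,C,D,E,F,G,H]
After op 3 (replace(4, 'j')): offset=8, physical=[A,B,C,j,E,F,G,H,I], logical=[I,A,B,C,j,E,F,G,H]
After op 4 (swap(4, 8)): offset=8, physical=[A,B,C,H,E,F,G,j,I], logical=[I,A,B,C,H,E,F,G,j]
After op 5 (rotate(+1)): offset=0, physical=[A,B,C,H,E,F,G,j,I], logical=[A,B,C,H,E,F,G,j,I]
After op 6 (rotate(+2)): offset=2, physical=[A,B,C,H,E,F,G,j,I], logical=[C,H,E,F,G,j,I,A,B]

Answer: C,H,E,F,G,j,I,A,B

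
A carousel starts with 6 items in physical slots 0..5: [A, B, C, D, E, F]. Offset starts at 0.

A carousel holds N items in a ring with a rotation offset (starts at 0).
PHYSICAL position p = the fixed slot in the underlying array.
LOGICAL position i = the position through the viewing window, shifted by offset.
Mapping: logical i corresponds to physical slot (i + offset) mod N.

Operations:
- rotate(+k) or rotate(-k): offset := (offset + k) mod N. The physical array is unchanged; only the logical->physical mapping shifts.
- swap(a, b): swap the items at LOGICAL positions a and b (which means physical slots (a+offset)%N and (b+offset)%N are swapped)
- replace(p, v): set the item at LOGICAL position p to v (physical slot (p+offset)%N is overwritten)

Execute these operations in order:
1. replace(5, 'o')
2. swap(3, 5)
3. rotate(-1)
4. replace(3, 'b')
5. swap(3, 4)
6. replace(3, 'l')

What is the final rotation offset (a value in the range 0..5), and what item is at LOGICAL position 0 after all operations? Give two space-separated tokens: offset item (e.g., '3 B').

After op 1 (replace(5, 'o')): offset=0, physical=[A,B,C,D,E,o], logical=[A,B,C,D,E,o]
After op 2 (swap(3, 5)): offset=0, physical=[A,B,C,o,E,D], logical=[A,B,C,o,E,D]
After op 3 (rotate(-1)): offset=5, physical=[A,B,C,o,E,D], logical=[D,A,B,C,o,E]
After op 4 (replace(3, 'b')): offset=5, physical=[A,B,b,o,E,D], logical=[D,A,B,b,o,E]
After op 5 (swap(3, 4)): offset=5, physical=[A,B,o,b,E,D], logical=[D,A,B,o,b,E]
After op 6 (replace(3, 'l')): offset=5, physical=[A,B,l,b,E,D], logical=[D,A,B,l,b,E]

Answer: 5 D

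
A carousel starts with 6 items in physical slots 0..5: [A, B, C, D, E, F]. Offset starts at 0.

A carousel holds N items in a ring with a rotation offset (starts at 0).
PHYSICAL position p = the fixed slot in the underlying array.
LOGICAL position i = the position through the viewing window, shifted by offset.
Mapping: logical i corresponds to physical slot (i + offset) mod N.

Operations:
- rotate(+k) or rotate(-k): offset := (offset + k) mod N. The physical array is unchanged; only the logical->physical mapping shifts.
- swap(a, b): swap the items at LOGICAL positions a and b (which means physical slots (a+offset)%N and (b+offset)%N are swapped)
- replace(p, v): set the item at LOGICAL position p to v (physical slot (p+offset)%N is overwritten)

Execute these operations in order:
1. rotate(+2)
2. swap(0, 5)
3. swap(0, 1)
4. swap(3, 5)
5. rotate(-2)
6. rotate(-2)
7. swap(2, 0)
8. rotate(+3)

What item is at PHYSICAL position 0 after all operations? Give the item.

Answer: E

Derivation:
After op 1 (rotate(+2)): offset=2, physical=[A,B,C,D,E,F], logical=[C,D,E,F,A,B]
After op 2 (swap(0, 5)): offset=2, physical=[A,C,B,D,E,F], logical=[B,D,E,F,A,C]
After op 3 (swap(0, 1)): offset=2, physical=[A,C,D,B,E,F], logical=[D,B,E,F,A,C]
After op 4 (swap(3, 5)): offset=2, physical=[A,F,D,B,E,C], logical=[D,B,E,C,A,F]
After op 5 (rotate(-2)): offset=0, physical=[A,F,D,B,E,C], logical=[A,F,D,B,E,C]
After op 6 (rotate(-2)): offset=4, physical=[A,F,D,B,E,C], logical=[E,C,A,F,D,B]
After op 7 (swap(2, 0)): offset=4, physical=[E,F,D,B,A,C], logical=[A,C,E,F,D,B]
After op 8 (rotate(+3)): offset=1, physical=[E,F,D,B,A,C], logical=[F,D,B,A,C,E]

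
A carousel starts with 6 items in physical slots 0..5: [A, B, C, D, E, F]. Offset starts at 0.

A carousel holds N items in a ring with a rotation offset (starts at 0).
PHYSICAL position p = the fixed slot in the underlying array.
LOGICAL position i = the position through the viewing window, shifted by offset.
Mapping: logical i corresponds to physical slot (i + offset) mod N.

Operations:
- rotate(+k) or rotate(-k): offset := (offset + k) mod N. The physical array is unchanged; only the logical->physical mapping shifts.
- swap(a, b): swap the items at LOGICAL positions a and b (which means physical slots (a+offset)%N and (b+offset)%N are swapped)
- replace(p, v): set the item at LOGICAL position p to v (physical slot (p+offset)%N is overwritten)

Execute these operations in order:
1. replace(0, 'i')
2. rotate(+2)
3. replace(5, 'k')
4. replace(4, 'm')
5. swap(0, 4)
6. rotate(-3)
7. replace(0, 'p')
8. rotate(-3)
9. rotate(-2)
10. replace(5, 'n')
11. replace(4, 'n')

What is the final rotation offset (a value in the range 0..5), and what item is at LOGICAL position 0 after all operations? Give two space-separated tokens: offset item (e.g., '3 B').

After op 1 (replace(0, 'i')): offset=0, physical=[i,B,C,D,E,F], logical=[i,B,C,D,E,F]
After op 2 (rotate(+2)): offset=2, physical=[i,B,C,D,E,F], logical=[C,D,E,F,i,B]
After op 3 (replace(5, 'k')): offset=2, physical=[i,k,C,D,E,F], logical=[C,D,E,F,i,k]
After op 4 (replace(4, 'm')): offset=2, physical=[m,k,C,D,E,F], logical=[C,D,E,F,m,k]
After op 5 (swap(0, 4)): offset=2, physical=[C,k,m,D,E,F], logical=[m,D,E,F,C,k]
After op 6 (rotate(-3)): offset=5, physical=[C,k,m,D,E,F], logical=[F,C,k,m,D,E]
After op 7 (replace(0, 'p')): offset=5, physical=[C,k,m,D,E,p], logical=[p,C,k,m,D,E]
After op 8 (rotate(-3)): offset=2, physical=[C,k,m,D,E,p], logical=[m,D,E,p,C,k]
After op 9 (rotate(-2)): offset=0, physical=[C,k,m,D,E,p], logical=[C,k,m,D,E,p]
After op 10 (replace(5, 'n')): offset=0, physical=[C,k,m,D,E,n], logical=[C,k,m,D,E,n]
After op 11 (replace(4, 'n')): offset=0, physical=[C,k,m,D,n,n], logical=[C,k,m,D,n,n]

Answer: 0 C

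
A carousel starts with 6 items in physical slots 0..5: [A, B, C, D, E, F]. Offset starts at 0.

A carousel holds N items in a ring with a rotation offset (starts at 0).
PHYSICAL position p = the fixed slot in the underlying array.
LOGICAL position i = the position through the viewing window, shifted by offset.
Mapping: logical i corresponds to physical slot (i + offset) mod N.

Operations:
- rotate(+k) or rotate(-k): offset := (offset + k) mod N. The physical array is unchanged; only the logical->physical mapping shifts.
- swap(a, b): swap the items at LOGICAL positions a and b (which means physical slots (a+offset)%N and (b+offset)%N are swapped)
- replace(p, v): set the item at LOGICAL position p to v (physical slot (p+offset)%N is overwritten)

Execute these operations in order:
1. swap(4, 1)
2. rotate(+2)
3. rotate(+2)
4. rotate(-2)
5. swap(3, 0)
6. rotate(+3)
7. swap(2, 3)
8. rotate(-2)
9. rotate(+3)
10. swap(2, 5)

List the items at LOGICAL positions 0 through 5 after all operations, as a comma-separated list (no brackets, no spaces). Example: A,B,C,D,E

Answer: A,F,C,D,B,E

Derivation:
After op 1 (swap(4, 1)): offset=0, physical=[A,E,C,D,B,F], logical=[A,E,C,D,B,F]
After op 2 (rotate(+2)): offset=2, physical=[A,E,C,D,B,F], logical=[C,D,B,F,A,E]
After op 3 (rotate(+2)): offset=4, physical=[A,E,C,D,B,F], logical=[B,F,A,E,C,D]
After op 4 (rotate(-2)): offset=2, physical=[A,E,C,D,B,F], logical=[C,D,B,F,A,E]
After op 5 (swap(3, 0)): offset=2, physical=[A,E,F,D,B,C], logical=[F,D,B,C,A,E]
After op 6 (rotate(+3)): offset=5, physical=[A,E,F,D,B,C], logical=[C,A,E,F,D,B]
After op 7 (swap(2, 3)): offset=5, physical=[A,F,E,D,B,C], logical=[C,A,F,E,D,B]
After op 8 (rotate(-2)): offset=3, physical=[A,F,E,D,B,C], logical=[D,B,C,A,F,E]
After op 9 (rotate(+3)): offset=0, physical=[A,F,E,D,B,C], logical=[A,F,E,D,B,C]
After op 10 (swap(2, 5)): offset=0, physical=[A,F,C,D,B,E], logical=[A,F,C,D,B,E]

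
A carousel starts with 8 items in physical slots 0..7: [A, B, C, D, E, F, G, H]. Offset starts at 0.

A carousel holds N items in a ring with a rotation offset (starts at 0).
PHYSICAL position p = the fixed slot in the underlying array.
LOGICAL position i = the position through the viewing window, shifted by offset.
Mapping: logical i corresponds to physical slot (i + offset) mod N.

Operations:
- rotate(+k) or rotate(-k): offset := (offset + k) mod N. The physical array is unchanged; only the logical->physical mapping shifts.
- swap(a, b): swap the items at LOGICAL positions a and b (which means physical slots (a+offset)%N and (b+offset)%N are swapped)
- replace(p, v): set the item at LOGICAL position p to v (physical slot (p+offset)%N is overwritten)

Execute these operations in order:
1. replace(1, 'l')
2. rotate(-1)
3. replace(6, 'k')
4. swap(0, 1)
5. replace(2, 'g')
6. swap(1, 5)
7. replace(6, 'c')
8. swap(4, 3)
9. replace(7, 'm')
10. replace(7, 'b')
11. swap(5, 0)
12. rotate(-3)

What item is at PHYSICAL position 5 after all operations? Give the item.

Answer: c

Derivation:
After op 1 (replace(1, 'l')): offset=0, physical=[A,l,C,D,E,F,G,H], logical=[A,l,C,D,E,F,G,H]
After op 2 (rotate(-1)): offset=7, physical=[A,l,C,D,E,F,G,H], logical=[H,A,l,C,D,E,F,G]
After op 3 (replace(6, 'k')): offset=7, physical=[A,l,C,D,E,k,G,H], logical=[H,A,l,C,D,E,k,G]
After op 4 (swap(0, 1)): offset=7, physical=[H,l,C,D,E,k,G,A], logical=[A,H,l,C,D,E,k,G]
After op 5 (replace(2, 'g')): offset=7, physical=[H,g,C,D,E,k,G,A], logical=[A,H,g,C,D,E,k,G]
After op 6 (swap(1, 5)): offset=7, physical=[E,g,C,D,H,k,G,A], logical=[A,E,g,C,D,H,k,G]
After op 7 (replace(6, 'c')): offset=7, physical=[E,g,C,D,H,c,G,A], logical=[A,E,g,C,D,H,c,G]
After op 8 (swap(4, 3)): offset=7, physical=[E,g,D,C,H,c,G,A], logical=[A,E,g,D,C,H,c,G]
After op 9 (replace(7, 'm')): offset=7, physical=[E,g,D,C,H,c,m,A], logical=[A,E,g,D,C,H,c,m]
After op 10 (replace(7, 'b')): offset=7, physical=[E,g,D,C,H,c,b,A], logical=[A,E,g,D,C,H,c,b]
After op 11 (swap(5, 0)): offset=7, physical=[E,g,D,C,A,c,b,H], logical=[H,E,g,D,C,A,c,b]
After op 12 (rotate(-3)): offset=4, physical=[E,g,D,C,A,c,b,H], logical=[A,c,b,H,E,g,D,C]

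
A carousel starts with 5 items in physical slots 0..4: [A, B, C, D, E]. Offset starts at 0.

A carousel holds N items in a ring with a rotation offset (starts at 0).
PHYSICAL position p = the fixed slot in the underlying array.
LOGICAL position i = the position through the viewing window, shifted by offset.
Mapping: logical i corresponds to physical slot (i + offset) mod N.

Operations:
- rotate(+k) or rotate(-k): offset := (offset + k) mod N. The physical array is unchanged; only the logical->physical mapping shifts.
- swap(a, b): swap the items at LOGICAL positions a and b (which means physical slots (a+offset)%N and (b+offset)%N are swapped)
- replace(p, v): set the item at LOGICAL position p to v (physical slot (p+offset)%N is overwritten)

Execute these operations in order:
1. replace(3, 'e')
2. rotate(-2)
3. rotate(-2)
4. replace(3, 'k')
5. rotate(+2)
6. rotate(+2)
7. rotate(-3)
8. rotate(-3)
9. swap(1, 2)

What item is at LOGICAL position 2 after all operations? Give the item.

Answer: A

Derivation:
After op 1 (replace(3, 'e')): offset=0, physical=[A,B,C,e,E], logical=[A,B,C,e,E]
After op 2 (rotate(-2)): offset=3, physical=[A,B,C,e,E], logical=[e,E,A,B,C]
After op 3 (rotate(-2)): offset=1, physical=[A,B,C,e,E], logical=[B,C,e,E,A]
After op 4 (replace(3, 'k')): offset=1, physical=[A,B,C,e,k], logical=[B,C,e,k,A]
After op 5 (rotate(+2)): offset=3, physical=[A,B,C,e,k], logical=[e,k,A,B,C]
After op 6 (rotate(+2)): offset=0, physical=[A,B,C,e,k], logical=[A,B,C,e,k]
After op 7 (rotate(-3)): offset=2, physical=[A,B,C,e,k], logical=[C,e,k,A,B]
After op 8 (rotate(-3)): offset=4, physical=[A,B,C,e,k], logical=[k,A,B,C,e]
After op 9 (swap(1, 2)): offset=4, physical=[B,A,C,e,k], logical=[k,B,A,C,e]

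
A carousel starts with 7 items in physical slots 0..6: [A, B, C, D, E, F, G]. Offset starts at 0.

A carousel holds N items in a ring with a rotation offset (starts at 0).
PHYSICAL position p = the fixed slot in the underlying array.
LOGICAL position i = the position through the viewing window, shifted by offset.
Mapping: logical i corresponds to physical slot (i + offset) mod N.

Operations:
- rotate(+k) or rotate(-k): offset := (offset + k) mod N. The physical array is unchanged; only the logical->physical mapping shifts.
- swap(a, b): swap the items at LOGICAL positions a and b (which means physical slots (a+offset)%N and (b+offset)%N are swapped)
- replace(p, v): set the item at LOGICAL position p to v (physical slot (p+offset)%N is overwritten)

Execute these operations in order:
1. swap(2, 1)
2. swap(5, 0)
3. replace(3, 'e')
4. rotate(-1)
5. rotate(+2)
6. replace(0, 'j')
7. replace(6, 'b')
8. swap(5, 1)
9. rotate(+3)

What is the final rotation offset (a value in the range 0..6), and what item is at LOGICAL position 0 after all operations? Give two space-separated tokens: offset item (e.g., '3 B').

Answer: 4 E

Derivation:
After op 1 (swap(2, 1)): offset=0, physical=[A,C,B,D,E,F,G], logical=[A,C,B,D,E,F,G]
After op 2 (swap(5, 0)): offset=0, physical=[F,C,B,D,E,A,G], logical=[F,C,B,D,E,A,G]
After op 3 (replace(3, 'e')): offset=0, physical=[F,C,B,e,E,A,G], logical=[F,C,B,e,E,A,G]
After op 4 (rotate(-1)): offset=6, physical=[F,C,B,e,E,A,G], logical=[G,F,C,B,e,E,A]
After op 5 (rotate(+2)): offset=1, physical=[F,C,B,e,E,A,G], logical=[C,B,e,E,A,G,F]
After op 6 (replace(0, 'j')): offset=1, physical=[F,j,B,e,E,A,G], logical=[j,B,e,E,A,G,F]
After op 7 (replace(6, 'b')): offset=1, physical=[b,j,B,e,E,A,G], logical=[j,B,e,E,A,G,b]
After op 8 (swap(5, 1)): offset=1, physical=[b,j,G,e,E,A,B], logical=[j,G,e,E,A,B,b]
After op 9 (rotate(+3)): offset=4, physical=[b,j,G,e,E,A,B], logical=[E,A,B,b,j,G,e]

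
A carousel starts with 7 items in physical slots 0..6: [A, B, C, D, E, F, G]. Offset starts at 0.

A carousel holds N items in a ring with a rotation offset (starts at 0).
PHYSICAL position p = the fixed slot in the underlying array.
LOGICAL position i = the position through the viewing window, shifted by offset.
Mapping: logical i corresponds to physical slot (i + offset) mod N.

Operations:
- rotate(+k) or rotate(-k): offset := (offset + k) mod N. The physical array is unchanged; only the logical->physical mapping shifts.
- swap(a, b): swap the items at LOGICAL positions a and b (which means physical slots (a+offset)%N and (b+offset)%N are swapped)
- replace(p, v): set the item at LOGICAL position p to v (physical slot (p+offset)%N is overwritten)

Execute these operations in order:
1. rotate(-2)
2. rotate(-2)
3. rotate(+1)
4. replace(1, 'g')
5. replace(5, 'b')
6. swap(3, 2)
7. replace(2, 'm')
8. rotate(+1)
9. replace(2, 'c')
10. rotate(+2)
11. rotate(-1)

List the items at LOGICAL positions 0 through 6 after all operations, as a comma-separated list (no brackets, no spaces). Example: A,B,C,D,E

After op 1 (rotate(-2)): offset=5, physical=[A,B,C,D,E,F,G], logical=[F,G,A,B,C,D,E]
After op 2 (rotate(-2)): offset=3, physical=[A,B,C,D,E,F,G], logical=[D,E,F,G,A,B,C]
After op 3 (rotate(+1)): offset=4, physical=[A,B,C,D,E,F,G], logical=[E,F,G,A,B,C,D]
After op 4 (replace(1, 'g')): offset=4, physical=[A,B,C,D,E,g,G], logical=[E,g,G,A,B,C,D]
After op 5 (replace(5, 'b')): offset=4, physical=[A,B,b,D,E,g,G], logical=[E,g,G,A,B,b,D]
After op 6 (swap(3, 2)): offset=4, physical=[G,B,b,D,E,g,A], logical=[E,g,A,G,B,b,D]
After op 7 (replace(2, 'm')): offset=4, physical=[G,B,b,D,E,g,m], logical=[E,g,m,G,B,b,D]
After op 8 (rotate(+1)): offset=5, physical=[G,B,b,D,E,g,m], logical=[g,m,G,B,b,D,E]
After op 9 (replace(2, 'c')): offset=5, physical=[c,B,b,D,E,g,m], logical=[g,m,c,B,b,D,E]
After op 10 (rotate(+2)): offset=0, physical=[c,B,b,D,E,g,m], logical=[c,B,b,D,E,g,m]
After op 11 (rotate(-1)): offset=6, physical=[c,B,b,D,E,g,m], logical=[m,c,B,b,D,E,g]

Answer: m,c,B,b,D,E,g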